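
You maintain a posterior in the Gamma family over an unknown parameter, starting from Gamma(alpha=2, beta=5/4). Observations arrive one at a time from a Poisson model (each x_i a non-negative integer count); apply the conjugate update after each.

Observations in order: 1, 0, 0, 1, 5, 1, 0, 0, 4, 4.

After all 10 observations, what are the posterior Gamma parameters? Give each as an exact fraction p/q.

obs 1: x=1 → posterior Gamma(3, 9/4)
obs 2: x=0 → posterior Gamma(3, 13/4)
obs 3: x=0 → posterior Gamma(3, 17/4)
obs 4: x=1 → posterior Gamma(4, 21/4)
obs 5: x=5 → posterior Gamma(9, 25/4)
obs 6: x=1 → posterior Gamma(10, 29/4)
obs 7: x=0 → posterior Gamma(10, 33/4)
obs 8: x=0 → posterior Gamma(10, 37/4)
obs 9: x=4 → posterior Gamma(14, 41/4)
obs 10: x=4 → posterior Gamma(18, 45/4)

alpha=18, beta=45/4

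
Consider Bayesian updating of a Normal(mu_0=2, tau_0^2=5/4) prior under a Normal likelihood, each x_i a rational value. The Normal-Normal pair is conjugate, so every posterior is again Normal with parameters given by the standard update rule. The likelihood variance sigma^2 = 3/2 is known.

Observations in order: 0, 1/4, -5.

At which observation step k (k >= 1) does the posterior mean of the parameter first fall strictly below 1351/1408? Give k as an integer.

obs 1: x=0 → posterior Normal(12/11, 15/22)
obs 2: x=1/4 → posterior Normal(53/64, 15/32)
obs 3: x=-5 → posterior Normal(-47/84, 5/14)

k = 2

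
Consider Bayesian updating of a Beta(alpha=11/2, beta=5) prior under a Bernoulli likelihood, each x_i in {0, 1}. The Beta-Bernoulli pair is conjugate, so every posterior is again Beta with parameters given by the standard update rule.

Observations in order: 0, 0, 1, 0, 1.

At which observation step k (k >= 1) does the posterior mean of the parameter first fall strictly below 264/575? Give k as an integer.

k = 2

obs 1: x=0 → posterior Beta(11/2, 6)
obs 2: x=0 → posterior Beta(11/2, 7)
obs 3: x=1 → posterior Beta(13/2, 7)
obs 4: x=0 → posterior Beta(13/2, 8)
obs 5: x=1 → posterior Beta(15/2, 8)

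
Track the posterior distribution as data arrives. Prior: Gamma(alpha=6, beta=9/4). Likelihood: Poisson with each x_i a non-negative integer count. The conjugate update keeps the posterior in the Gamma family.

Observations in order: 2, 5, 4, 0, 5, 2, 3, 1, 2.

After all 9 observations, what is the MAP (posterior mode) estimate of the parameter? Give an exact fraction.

116/45

obs 1: x=2 → posterior Gamma(8, 13/4)
obs 2: x=5 → posterior Gamma(13, 17/4)
obs 3: x=4 → posterior Gamma(17, 21/4)
obs 4: x=0 → posterior Gamma(17, 25/4)
obs 5: x=5 → posterior Gamma(22, 29/4)
obs 6: x=2 → posterior Gamma(24, 33/4)
obs 7: x=3 → posterior Gamma(27, 37/4)
obs 8: x=1 → posterior Gamma(28, 41/4)
obs 9: x=2 → posterior Gamma(30, 45/4)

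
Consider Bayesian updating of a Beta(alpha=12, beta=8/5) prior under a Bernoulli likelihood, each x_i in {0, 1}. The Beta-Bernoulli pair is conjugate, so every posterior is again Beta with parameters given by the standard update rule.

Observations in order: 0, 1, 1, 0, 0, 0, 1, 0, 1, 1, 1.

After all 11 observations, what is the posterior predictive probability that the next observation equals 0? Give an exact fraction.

obs 1: x=0 → posterior Beta(12, 13/5)
obs 2: x=1 → posterior Beta(13, 13/5)
obs 3: x=1 → posterior Beta(14, 13/5)
obs 4: x=0 → posterior Beta(14, 18/5)
obs 5: x=0 → posterior Beta(14, 23/5)
obs 6: x=0 → posterior Beta(14, 28/5)
obs 7: x=1 → posterior Beta(15, 28/5)
obs 8: x=0 → posterior Beta(15, 33/5)
obs 9: x=1 → posterior Beta(16, 33/5)
obs 10: x=1 → posterior Beta(17, 33/5)
obs 11: x=1 → posterior Beta(18, 33/5)

11/41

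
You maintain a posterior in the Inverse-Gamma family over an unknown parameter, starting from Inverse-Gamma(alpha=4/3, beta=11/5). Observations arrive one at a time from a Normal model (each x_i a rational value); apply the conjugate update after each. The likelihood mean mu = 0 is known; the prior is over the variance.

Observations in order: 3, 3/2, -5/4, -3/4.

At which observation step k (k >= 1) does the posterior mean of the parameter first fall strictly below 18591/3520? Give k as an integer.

obs 1: x=3 → posterior Inverse-Gamma(11/6, 67/10)
obs 2: x=3/2 → posterior Inverse-Gamma(7/3, 313/40)
obs 3: x=-5/4 → posterior Inverse-Gamma(17/6, 1377/160)
obs 4: x=-3/4 → posterior Inverse-Gamma(10/3, 711/80)

k = 3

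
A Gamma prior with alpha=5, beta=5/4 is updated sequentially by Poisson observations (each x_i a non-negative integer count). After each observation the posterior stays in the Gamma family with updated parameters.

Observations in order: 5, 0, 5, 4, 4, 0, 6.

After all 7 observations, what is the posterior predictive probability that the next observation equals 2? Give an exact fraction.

obs 1: x=5 → posterior Gamma(10, 9/4)
obs 2: x=0 → posterior Gamma(10, 13/4)
obs 3: x=5 → posterior Gamma(15, 17/4)
obs 4: x=4 → posterior Gamma(19, 21/4)
obs 5: x=4 → posterior Gamma(23, 25/4)
obs 6: x=0 → posterior Gamma(23, 29/4)
obs 7: x=6 → posterior Gamma(29, 33/4)

757728279548820497962113469906735075400289560880/4113897303606771042156868599311296618503721408813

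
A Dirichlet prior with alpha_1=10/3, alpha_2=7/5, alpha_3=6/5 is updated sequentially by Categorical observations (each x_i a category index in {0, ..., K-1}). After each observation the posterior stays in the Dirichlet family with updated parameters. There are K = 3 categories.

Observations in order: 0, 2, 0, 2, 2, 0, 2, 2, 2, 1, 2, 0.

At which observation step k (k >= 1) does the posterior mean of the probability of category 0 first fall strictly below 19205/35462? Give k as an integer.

k = 4

obs 1: x=0 → posterior Dirichlet(13/3, 7/5, 6/5)
obs 2: x=2 → posterior Dirichlet(13/3, 7/5, 11/5)
obs 3: x=0 → posterior Dirichlet(16/3, 7/5, 11/5)
obs 4: x=2 → posterior Dirichlet(16/3, 7/5, 16/5)
obs 5: x=2 → posterior Dirichlet(16/3, 7/5, 21/5)
obs 6: x=0 → posterior Dirichlet(19/3, 7/5, 21/5)
obs 7: x=2 → posterior Dirichlet(19/3, 7/5, 26/5)
obs 8: x=2 → posterior Dirichlet(19/3, 7/5, 31/5)
obs 9: x=2 → posterior Dirichlet(19/3, 7/5, 36/5)
obs 10: x=1 → posterior Dirichlet(19/3, 12/5, 36/5)
obs 11: x=2 → posterior Dirichlet(19/3, 12/5, 41/5)
obs 12: x=0 → posterior Dirichlet(22/3, 12/5, 41/5)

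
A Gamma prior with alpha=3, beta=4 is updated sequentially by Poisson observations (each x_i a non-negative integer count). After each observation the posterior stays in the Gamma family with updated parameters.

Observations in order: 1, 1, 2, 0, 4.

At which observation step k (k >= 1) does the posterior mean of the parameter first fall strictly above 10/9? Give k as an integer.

k = 5

obs 1: x=1 → posterior Gamma(4, 5)
obs 2: x=1 → posterior Gamma(5, 6)
obs 3: x=2 → posterior Gamma(7, 7)
obs 4: x=0 → posterior Gamma(7, 8)
obs 5: x=4 → posterior Gamma(11, 9)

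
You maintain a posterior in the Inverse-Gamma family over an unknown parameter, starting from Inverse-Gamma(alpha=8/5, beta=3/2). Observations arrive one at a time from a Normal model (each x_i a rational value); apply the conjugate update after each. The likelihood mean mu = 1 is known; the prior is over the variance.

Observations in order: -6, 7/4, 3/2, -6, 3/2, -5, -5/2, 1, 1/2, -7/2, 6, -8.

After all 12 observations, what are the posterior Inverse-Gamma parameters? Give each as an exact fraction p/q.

alpha=38/5, beta=4429/32

obs 1: x=-6 → posterior Inverse-Gamma(21/10, 26)
obs 2: x=7/4 → posterior Inverse-Gamma(13/5, 841/32)
obs 3: x=3/2 → posterior Inverse-Gamma(31/10, 845/32)
obs 4: x=-6 → posterior Inverse-Gamma(18/5, 1629/32)
obs 5: x=3/2 → posterior Inverse-Gamma(41/10, 1633/32)
obs 6: x=-5 → posterior Inverse-Gamma(23/5, 2209/32)
obs 7: x=-5/2 → posterior Inverse-Gamma(51/10, 2405/32)
obs 8: x=1 → posterior Inverse-Gamma(28/5, 2405/32)
obs 9: x=1/2 → posterior Inverse-Gamma(61/10, 2409/32)
obs 10: x=-7/2 → posterior Inverse-Gamma(33/5, 2733/32)
obs 11: x=6 → posterior Inverse-Gamma(71/10, 3133/32)
obs 12: x=-8 → posterior Inverse-Gamma(38/5, 4429/32)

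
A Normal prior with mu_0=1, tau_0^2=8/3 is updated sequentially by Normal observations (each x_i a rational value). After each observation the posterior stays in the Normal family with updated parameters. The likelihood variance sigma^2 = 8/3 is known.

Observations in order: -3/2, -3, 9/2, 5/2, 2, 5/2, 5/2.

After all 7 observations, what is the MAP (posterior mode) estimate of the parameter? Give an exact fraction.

obs 1: x=-3/2 → posterior Normal(-1/4, 4/3)
obs 2: x=-3 → posterior Normal(-7/6, 8/9)
obs 3: x=9/2 → posterior Normal(1/4, 2/3)
obs 4: x=5/2 → posterior Normal(7/10, 8/15)
obs 5: x=2 → posterior Normal(11/12, 4/9)
obs 6: x=5/2 → posterior Normal(8/7, 8/21)
obs 7: x=5/2 → posterior Normal(21/16, 1/3)

21/16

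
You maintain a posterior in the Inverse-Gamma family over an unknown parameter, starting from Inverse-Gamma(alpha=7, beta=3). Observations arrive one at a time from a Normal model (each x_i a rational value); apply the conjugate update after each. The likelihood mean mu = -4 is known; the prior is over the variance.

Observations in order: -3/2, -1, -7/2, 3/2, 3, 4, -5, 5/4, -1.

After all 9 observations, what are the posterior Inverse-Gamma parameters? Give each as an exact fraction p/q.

obs 1: x=-3/2 → posterior Inverse-Gamma(15/2, 49/8)
obs 2: x=-1 → posterior Inverse-Gamma(8, 85/8)
obs 3: x=-7/2 → posterior Inverse-Gamma(17/2, 43/4)
obs 4: x=3/2 → posterior Inverse-Gamma(9, 207/8)
obs 5: x=3 → posterior Inverse-Gamma(19/2, 403/8)
obs 6: x=4 → posterior Inverse-Gamma(10, 659/8)
obs 7: x=-5 → posterior Inverse-Gamma(21/2, 663/8)
obs 8: x=5/4 → posterior Inverse-Gamma(11, 3093/32)
obs 9: x=-1 → posterior Inverse-Gamma(23/2, 3237/32)

alpha=23/2, beta=3237/32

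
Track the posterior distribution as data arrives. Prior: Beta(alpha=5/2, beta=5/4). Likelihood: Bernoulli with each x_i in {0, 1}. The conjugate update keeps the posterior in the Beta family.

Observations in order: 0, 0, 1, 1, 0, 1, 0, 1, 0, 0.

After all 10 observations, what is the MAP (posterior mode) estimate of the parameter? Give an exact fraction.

obs 1: x=0 → posterior Beta(5/2, 9/4)
obs 2: x=0 → posterior Beta(5/2, 13/4)
obs 3: x=1 → posterior Beta(7/2, 13/4)
obs 4: x=1 → posterior Beta(9/2, 13/4)
obs 5: x=0 → posterior Beta(9/2, 17/4)
obs 6: x=1 → posterior Beta(11/2, 17/4)
obs 7: x=0 → posterior Beta(11/2, 21/4)
obs 8: x=1 → posterior Beta(13/2, 21/4)
obs 9: x=0 → posterior Beta(13/2, 25/4)
obs 10: x=0 → posterior Beta(13/2, 29/4)

22/47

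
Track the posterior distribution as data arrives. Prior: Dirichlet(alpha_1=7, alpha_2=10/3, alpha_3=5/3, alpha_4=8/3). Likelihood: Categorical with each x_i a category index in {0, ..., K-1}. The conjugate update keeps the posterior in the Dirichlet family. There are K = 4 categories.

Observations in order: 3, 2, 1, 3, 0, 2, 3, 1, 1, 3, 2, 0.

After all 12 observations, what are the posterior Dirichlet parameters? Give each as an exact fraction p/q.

alpha_1=9, alpha_2=19/3, alpha_3=14/3, alpha_4=20/3

obs 1: x=3 → posterior Dirichlet(7, 10/3, 5/3, 11/3)
obs 2: x=2 → posterior Dirichlet(7, 10/3, 8/3, 11/3)
obs 3: x=1 → posterior Dirichlet(7, 13/3, 8/3, 11/3)
obs 4: x=3 → posterior Dirichlet(7, 13/3, 8/3, 14/3)
obs 5: x=0 → posterior Dirichlet(8, 13/3, 8/3, 14/3)
obs 6: x=2 → posterior Dirichlet(8, 13/3, 11/3, 14/3)
obs 7: x=3 → posterior Dirichlet(8, 13/3, 11/3, 17/3)
obs 8: x=1 → posterior Dirichlet(8, 16/3, 11/3, 17/3)
obs 9: x=1 → posterior Dirichlet(8, 19/3, 11/3, 17/3)
obs 10: x=3 → posterior Dirichlet(8, 19/3, 11/3, 20/3)
obs 11: x=2 → posterior Dirichlet(8, 19/3, 14/3, 20/3)
obs 12: x=0 → posterior Dirichlet(9, 19/3, 14/3, 20/3)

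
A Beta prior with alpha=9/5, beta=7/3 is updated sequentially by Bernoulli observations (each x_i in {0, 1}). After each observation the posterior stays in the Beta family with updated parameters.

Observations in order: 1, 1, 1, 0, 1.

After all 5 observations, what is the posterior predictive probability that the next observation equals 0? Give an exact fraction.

50/137

obs 1: x=1 → posterior Beta(14/5, 7/3)
obs 2: x=1 → posterior Beta(19/5, 7/3)
obs 3: x=1 → posterior Beta(24/5, 7/3)
obs 4: x=0 → posterior Beta(24/5, 10/3)
obs 5: x=1 → posterior Beta(29/5, 10/3)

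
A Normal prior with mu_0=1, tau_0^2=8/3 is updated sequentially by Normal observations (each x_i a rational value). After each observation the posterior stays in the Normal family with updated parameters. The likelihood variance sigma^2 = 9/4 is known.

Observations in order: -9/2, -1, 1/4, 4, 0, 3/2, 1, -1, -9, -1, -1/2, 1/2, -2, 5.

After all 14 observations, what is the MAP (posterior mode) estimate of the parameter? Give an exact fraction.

-189/475

obs 1: x=-9/2 → posterior Normal(-117/59, 72/59)
obs 2: x=-1 → posterior Normal(-149/91, 72/91)
obs 3: x=1/4 → posterior Normal(-47/41, 24/41)
obs 4: x=4 → posterior Normal(-13/155, 72/155)
obs 5: x=0 → posterior Normal(-13/187, 72/187)
obs 6: x=3/2 → posterior Normal(35/219, 24/73)
obs 7: x=1 → posterior Normal(67/251, 72/251)
obs 8: x=-1 → posterior Normal(35/283, 72/283)
obs 9: x=-9 → posterior Normal(-253/315, 8/35)
obs 10: x=-1 → posterior Normal(-285/347, 72/347)
obs 11: x=-1/2 → posterior Normal(-301/379, 72/379)
obs 12: x=1/2 → posterior Normal(-95/137, 24/137)
obs 13: x=-2 → posterior Normal(-349/443, 72/443)
obs 14: x=5 → posterior Normal(-189/475, 72/475)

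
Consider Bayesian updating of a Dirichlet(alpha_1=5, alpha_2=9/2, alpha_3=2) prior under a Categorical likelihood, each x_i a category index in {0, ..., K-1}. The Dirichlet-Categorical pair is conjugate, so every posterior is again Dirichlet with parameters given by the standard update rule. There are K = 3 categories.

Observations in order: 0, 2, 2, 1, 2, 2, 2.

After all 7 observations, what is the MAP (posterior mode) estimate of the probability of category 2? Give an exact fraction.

12/31

obs 1: x=0 → posterior Dirichlet(6, 9/2, 2)
obs 2: x=2 → posterior Dirichlet(6, 9/2, 3)
obs 3: x=2 → posterior Dirichlet(6, 9/2, 4)
obs 4: x=1 → posterior Dirichlet(6, 11/2, 4)
obs 5: x=2 → posterior Dirichlet(6, 11/2, 5)
obs 6: x=2 → posterior Dirichlet(6, 11/2, 6)
obs 7: x=2 → posterior Dirichlet(6, 11/2, 7)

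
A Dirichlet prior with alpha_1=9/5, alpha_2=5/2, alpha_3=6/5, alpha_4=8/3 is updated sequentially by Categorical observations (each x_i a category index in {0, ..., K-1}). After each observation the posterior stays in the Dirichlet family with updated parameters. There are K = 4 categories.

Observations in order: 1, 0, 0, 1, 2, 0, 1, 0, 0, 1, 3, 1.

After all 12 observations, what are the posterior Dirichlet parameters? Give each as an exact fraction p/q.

alpha_1=34/5, alpha_2=15/2, alpha_3=11/5, alpha_4=11/3

obs 1: x=1 → posterior Dirichlet(9/5, 7/2, 6/5, 8/3)
obs 2: x=0 → posterior Dirichlet(14/5, 7/2, 6/5, 8/3)
obs 3: x=0 → posterior Dirichlet(19/5, 7/2, 6/5, 8/3)
obs 4: x=1 → posterior Dirichlet(19/5, 9/2, 6/5, 8/3)
obs 5: x=2 → posterior Dirichlet(19/5, 9/2, 11/5, 8/3)
obs 6: x=0 → posterior Dirichlet(24/5, 9/2, 11/5, 8/3)
obs 7: x=1 → posterior Dirichlet(24/5, 11/2, 11/5, 8/3)
obs 8: x=0 → posterior Dirichlet(29/5, 11/2, 11/5, 8/3)
obs 9: x=0 → posterior Dirichlet(34/5, 11/2, 11/5, 8/3)
obs 10: x=1 → posterior Dirichlet(34/5, 13/2, 11/5, 8/3)
obs 11: x=3 → posterior Dirichlet(34/5, 13/2, 11/5, 11/3)
obs 12: x=1 → posterior Dirichlet(34/5, 15/2, 11/5, 11/3)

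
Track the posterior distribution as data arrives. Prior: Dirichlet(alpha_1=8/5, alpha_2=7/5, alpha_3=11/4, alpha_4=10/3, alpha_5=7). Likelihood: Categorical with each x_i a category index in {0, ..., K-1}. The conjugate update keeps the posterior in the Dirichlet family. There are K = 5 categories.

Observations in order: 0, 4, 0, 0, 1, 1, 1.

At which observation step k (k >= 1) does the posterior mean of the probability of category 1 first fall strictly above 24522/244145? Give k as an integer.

obs 1: x=0 → posterior Dirichlet(13/5, 7/5, 11/4, 10/3, 7)
obs 2: x=4 → posterior Dirichlet(13/5, 7/5, 11/4, 10/3, 8)
obs 3: x=0 → posterior Dirichlet(18/5, 7/5, 11/4, 10/3, 8)
obs 4: x=0 → posterior Dirichlet(23/5, 7/5, 11/4, 10/3, 8)
obs 5: x=1 → posterior Dirichlet(23/5, 12/5, 11/4, 10/3, 8)
obs 6: x=1 → posterior Dirichlet(23/5, 17/5, 11/4, 10/3, 8)
obs 7: x=1 → posterior Dirichlet(23/5, 22/5, 11/4, 10/3, 8)

k = 5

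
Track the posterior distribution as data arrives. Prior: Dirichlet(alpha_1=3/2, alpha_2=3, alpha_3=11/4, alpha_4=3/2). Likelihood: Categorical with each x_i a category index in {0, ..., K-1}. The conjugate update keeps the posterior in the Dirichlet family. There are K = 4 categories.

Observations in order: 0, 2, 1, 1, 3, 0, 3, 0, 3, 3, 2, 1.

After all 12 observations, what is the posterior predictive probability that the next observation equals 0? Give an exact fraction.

obs 1: x=0 → posterior Dirichlet(5/2, 3, 11/4, 3/2)
obs 2: x=2 → posterior Dirichlet(5/2, 3, 15/4, 3/2)
obs 3: x=1 → posterior Dirichlet(5/2, 4, 15/4, 3/2)
obs 4: x=1 → posterior Dirichlet(5/2, 5, 15/4, 3/2)
obs 5: x=3 → posterior Dirichlet(5/2, 5, 15/4, 5/2)
obs 6: x=0 → posterior Dirichlet(7/2, 5, 15/4, 5/2)
obs 7: x=3 → posterior Dirichlet(7/2, 5, 15/4, 7/2)
obs 8: x=0 → posterior Dirichlet(9/2, 5, 15/4, 7/2)
obs 9: x=3 → posterior Dirichlet(9/2, 5, 15/4, 9/2)
obs 10: x=3 → posterior Dirichlet(9/2, 5, 15/4, 11/2)
obs 11: x=2 → posterior Dirichlet(9/2, 5, 19/4, 11/2)
obs 12: x=1 → posterior Dirichlet(9/2, 6, 19/4, 11/2)

18/83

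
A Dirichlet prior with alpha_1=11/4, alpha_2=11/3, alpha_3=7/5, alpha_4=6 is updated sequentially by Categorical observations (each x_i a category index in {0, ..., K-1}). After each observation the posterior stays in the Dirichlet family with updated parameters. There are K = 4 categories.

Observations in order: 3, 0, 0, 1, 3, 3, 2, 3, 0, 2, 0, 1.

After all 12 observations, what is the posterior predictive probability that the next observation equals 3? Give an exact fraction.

600/1549

obs 1: x=3 → posterior Dirichlet(11/4, 11/3, 7/5, 7)
obs 2: x=0 → posterior Dirichlet(15/4, 11/3, 7/5, 7)
obs 3: x=0 → posterior Dirichlet(19/4, 11/3, 7/5, 7)
obs 4: x=1 → posterior Dirichlet(19/4, 14/3, 7/5, 7)
obs 5: x=3 → posterior Dirichlet(19/4, 14/3, 7/5, 8)
obs 6: x=3 → posterior Dirichlet(19/4, 14/3, 7/5, 9)
obs 7: x=2 → posterior Dirichlet(19/4, 14/3, 12/5, 9)
obs 8: x=3 → posterior Dirichlet(19/4, 14/3, 12/5, 10)
obs 9: x=0 → posterior Dirichlet(23/4, 14/3, 12/5, 10)
obs 10: x=2 → posterior Dirichlet(23/4, 14/3, 17/5, 10)
obs 11: x=0 → posterior Dirichlet(27/4, 14/3, 17/5, 10)
obs 12: x=1 → posterior Dirichlet(27/4, 17/3, 17/5, 10)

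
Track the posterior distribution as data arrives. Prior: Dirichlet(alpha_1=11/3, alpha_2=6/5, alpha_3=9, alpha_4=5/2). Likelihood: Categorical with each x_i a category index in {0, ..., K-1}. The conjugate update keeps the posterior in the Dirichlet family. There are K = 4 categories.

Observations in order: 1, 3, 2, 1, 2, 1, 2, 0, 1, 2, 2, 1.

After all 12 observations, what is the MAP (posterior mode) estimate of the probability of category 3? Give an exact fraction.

obs 1: x=1 → posterior Dirichlet(11/3, 11/5, 9, 5/2)
obs 2: x=3 → posterior Dirichlet(11/3, 11/5, 9, 7/2)
obs 3: x=2 → posterior Dirichlet(11/3, 11/5, 10, 7/2)
obs 4: x=1 → posterior Dirichlet(11/3, 16/5, 10, 7/2)
obs 5: x=2 → posterior Dirichlet(11/3, 16/5, 11, 7/2)
obs 6: x=1 → posterior Dirichlet(11/3, 21/5, 11, 7/2)
obs 7: x=2 → posterior Dirichlet(11/3, 21/5, 12, 7/2)
obs 8: x=0 → posterior Dirichlet(14/3, 21/5, 12, 7/2)
obs 9: x=1 → posterior Dirichlet(14/3, 26/5, 12, 7/2)
obs 10: x=2 → posterior Dirichlet(14/3, 26/5, 13, 7/2)
obs 11: x=2 → posterior Dirichlet(14/3, 26/5, 14, 7/2)
obs 12: x=1 → posterior Dirichlet(14/3, 31/5, 14, 7/2)

75/731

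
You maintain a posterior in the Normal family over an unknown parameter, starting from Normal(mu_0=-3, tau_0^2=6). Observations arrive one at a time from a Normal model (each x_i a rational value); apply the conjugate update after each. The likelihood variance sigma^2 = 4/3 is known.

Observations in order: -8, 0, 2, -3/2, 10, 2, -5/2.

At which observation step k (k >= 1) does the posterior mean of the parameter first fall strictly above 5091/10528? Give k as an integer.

k = 6

obs 1: x=-8 → posterior Normal(-78/11, 12/11)
obs 2: x=0 → posterior Normal(-39/10, 3/5)
obs 3: x=2 → posterior Normal(-60/29, 12/29)
obs 4: x=-3/2 → posterior Normal(-147/76, 6/19)
obs 5: x=10 → posterior Normal(33/94, 12/47)
obs 6: x=2 → posterior Normal(69/112, 3/14)
obs 7: x=-5/2 → posterior Normal(12/65, 12/65)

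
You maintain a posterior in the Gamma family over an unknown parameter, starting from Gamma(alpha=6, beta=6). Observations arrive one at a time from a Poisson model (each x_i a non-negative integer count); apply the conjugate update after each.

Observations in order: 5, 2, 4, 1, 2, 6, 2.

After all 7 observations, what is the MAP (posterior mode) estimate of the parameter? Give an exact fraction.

27/13

obs 1: x=5 → posterior Gamma(11, 7)
obs 2: x=2 → posterior Gamma(13, 8)
obs 3: x=4 → posterior Gamma(17, 9)
obs 4: x=1 → posterior Gamma(18, 10)
obs 5: x=2 → posterior Gamma(20, 11)
obs 6: x=6 → posterior Gamma(26, 12)
obs 7: x=2 → posterior Gamma(28, 13)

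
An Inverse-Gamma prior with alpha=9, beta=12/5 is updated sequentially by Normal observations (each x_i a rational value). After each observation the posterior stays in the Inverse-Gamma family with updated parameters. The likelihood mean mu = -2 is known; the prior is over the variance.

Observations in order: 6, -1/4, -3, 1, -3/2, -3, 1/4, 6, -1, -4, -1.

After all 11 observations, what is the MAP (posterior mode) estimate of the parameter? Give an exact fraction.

6327/1240

obs 1: x=6 → posterior Inverse-Gamma(19/2, 172/5)
obs 2: x=-1/4 → posterior Inverse-Gamma(10, 5749/160)
obs 3: x=-3 → posterior Inverse-Gamma(21/2, 5829/160)
obs 4: x=1 → posterior Inverse-Gamma(11, 6549/160)
obs 5: x=-3/2 → posterior Inverse-Gamma(23/2, 6569/160)
obs 6: x=-3 → posterior Inverse-Gamma(12, 6649/160)
obs 7: x=1/4 → posterior Inverse-Gamma(25/2, 3527/80)
obs 8: x=6 → posterior Inverse-Gamma(13, 6087/80)
obs 9: x=-1 → posterior Inverse-Gamma(27/2, 6127/80)
obs 10: x=-4 → posterior Inverse-Gamma(14, 6287/80)
obs 11: x=-1 → posterior Inverse-Gamma(29/2, 6327/80)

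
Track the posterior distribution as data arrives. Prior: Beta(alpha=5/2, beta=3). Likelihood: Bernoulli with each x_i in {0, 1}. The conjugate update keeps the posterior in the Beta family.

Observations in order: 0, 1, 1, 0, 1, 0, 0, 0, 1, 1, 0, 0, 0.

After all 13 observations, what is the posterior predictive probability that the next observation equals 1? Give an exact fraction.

obs 1: x=0 → posterior Beta(5/2, 4)
obs 2: x=1 → posterior Beta(7/2, 4)
obs 3: x=1 → posterior Beta(9/2, 4)
obs 4: x=0 → posterior Beta(9/2, 5)
obs 5: x=1 → posterior Beta(11/2, 5)
obs 6: x=0 → posterior Beta(11/2, 6)
obs 7: x=0 → posterior Beta(11/2, 7)
obs 8: x=0 → posterior Beta(11/2, 8)
obs 9: x=1 → posterior Beta(13/2, 8)
obs 10: x=1 → posterior Beta(15/2, 8)
obs 11: x=0 → posterior Beta(15/2, 9)
obs 12: x=0 → posterior Beta(15/2, 10)
obs 13: x=0 → posterior Beta(15/2, 11)

15/37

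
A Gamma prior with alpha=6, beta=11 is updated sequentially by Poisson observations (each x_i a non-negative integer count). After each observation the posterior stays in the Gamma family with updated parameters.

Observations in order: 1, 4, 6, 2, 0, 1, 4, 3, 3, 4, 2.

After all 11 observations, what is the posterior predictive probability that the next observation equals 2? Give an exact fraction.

1414785951663520176808228636040475381909355323457536/5567468501746134532846058029734065138452687762629169

obs 1: x=1 → posterior Gamma(7, 12)
obs 2: x=4 → posterior Gamma(11, 13)
obs 3: x=6 → posterior Gamma(17, 14)
obs 4: x=2 → posterior Gamma(19, 15)
obs 5: x=0 → posterior Gamma(19, 16)
obs 6: x=1 → posterior Gamma(20, 17)
obs 7: x=4 → posterior Gamma(24, 18)
obs 8: x=3 → posterior Gamma(27, 19)
obs 9: x=3 → posterior Gamma(30, 20)
obs 10: x=4 → posterior Gamma(34, 21)
obs 11: x=2 → posterior Gamma(36, 22)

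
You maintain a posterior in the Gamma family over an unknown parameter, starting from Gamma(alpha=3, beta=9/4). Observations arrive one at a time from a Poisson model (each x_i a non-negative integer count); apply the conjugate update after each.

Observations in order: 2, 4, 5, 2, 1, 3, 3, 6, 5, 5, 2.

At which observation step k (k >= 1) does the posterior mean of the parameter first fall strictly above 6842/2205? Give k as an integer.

obs 1: x=2 → posterior Gamma(5, 13/4)
obs 2: x=4 → posterior Gamma(9, 17/4)
obs 3: x=5 → posterior Gamma(14, 21/4)
obs 4: x=2 → posterior Gamma(16, 25/4)
obs 5: x=1 → posterior Gamma(17, 29/4)
obs 6: x=3 → posterior Gamma(20, 33/4)
obs 7: x=3 → posterior Gamma(23, 37/4)
obs 8: x=6 → posterior Gamma(29, 41/4)
obs 9: x=5 → posterior Gamma(34, 45/4)
obs 10: x=5 → posterior Gamma(39, 49/4)
obs 11: x=2 → posterior Gamma(41, 53/4)

k = 10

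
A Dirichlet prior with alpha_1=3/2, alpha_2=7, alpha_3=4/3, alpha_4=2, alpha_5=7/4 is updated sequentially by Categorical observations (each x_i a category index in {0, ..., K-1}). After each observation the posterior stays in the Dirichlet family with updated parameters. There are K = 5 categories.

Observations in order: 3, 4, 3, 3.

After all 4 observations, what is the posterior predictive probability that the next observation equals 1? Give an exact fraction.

84/211

obs 1: x=3 → posterior Dirichlet(3/2, 7, 4/3, 3, 7/4)
obs 2: x=4 → posterior Dirichlet(3/2, 7, 4/3, 3, 11/4)
obs 3: x=3 → posterior Dirichlet(3/2, 7, 4/3, 4, 11/4)
obs 4: x=3 → posterior Dirichlet(3/2, 7, 4/3, 5, 11/4)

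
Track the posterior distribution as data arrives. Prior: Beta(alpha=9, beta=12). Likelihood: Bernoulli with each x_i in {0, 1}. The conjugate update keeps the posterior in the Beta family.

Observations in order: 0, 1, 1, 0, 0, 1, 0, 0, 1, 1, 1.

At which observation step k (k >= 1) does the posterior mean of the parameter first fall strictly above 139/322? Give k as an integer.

k = 2

obs 1: x=0 → posterior Beta(9, 13)
obs 2: x=1 → posterior Beta(10, 13)
obs 3: x=1 → posterior Beta(11, 13)
obs 4: x=0 → posterior Beta(11, 14)
obs 5: x=0 → posterior Beta(11, 15)
obs 6: x=1 → posterior Beta(12, 15)
obs 7: x=0 → posterior Beta(12, 16)
obs 8: x=0 → posterior Beta(12, 17)
obs 9: x=1 → posterior Beta(13, 17)
obs 10: x=1 → posterior Beta(14, 17)
obs 11: x=1 → posterior Beta(15, 17)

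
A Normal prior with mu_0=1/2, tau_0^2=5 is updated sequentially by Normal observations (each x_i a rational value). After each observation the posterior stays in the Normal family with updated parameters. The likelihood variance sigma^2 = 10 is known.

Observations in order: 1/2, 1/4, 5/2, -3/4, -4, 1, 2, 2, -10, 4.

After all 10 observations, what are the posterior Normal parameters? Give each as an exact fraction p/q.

obs 1: x=1/2 → posterior Normal(1/2, 10/3)
obs 2: x=1/4 → posterior Normal(7/16, 5/2)
obs 3: x=5/2 → posterior Normal(17/20, 2)
obs 4: x=-3/4 → posterior Normal(7/12, 5/3)
obs 5: x=-4 → posterior Normal(-1/14, 10/7)
obs 6: x=1 → posterior Normal(1/16, 5/4)
obs 7: x=2 → posterior Normal(5/18, 10/9)
obs 8: x=2 → posterior Normal(9/20, 1)
obs 9: x=-10 → posterior Normal(-1/2, 10/11)
obs 10: x=4 → posterior Normal(-1/8, 5/6)

mu_0=-1/8, tau_0^2=5/6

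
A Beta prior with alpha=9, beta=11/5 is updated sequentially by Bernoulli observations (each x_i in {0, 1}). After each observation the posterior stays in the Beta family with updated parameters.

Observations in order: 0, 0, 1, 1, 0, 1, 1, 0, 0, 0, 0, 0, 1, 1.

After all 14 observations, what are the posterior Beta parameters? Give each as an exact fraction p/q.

obs 1: x=0 → posterior Beta(9, 16/5)
obs 2: x=0 → posterior Beta(9, 21/5)
obs 3: x=1 → posterior Beta(10, 21/5)
obs 4: x=1 → posterior Beta(11, 21/5)
obs 5: x=0 → posterior Beta(11, 26/5)
obs 6: x=1 → posterior Beta(12, 26/5)
obs 7: x=1 → posterior Beta(13, 26/5)
obs 8: x=0 → posterior Beta(13, 31/5)
obs 9: x=0 → posterior Beta(13, 36/5)
obs 10: x=0 → posterior Beta(13, 41/5)
obs 11: x=0 → posterior Beta(13, 46/5)
obs 12: x=0 → posterior Beta(13, 51/5)
obs 13: x=1 → posterior Beta(14, 51/5)
obs 14: x=1 → posterior Beta(15, 51/5)

alpha=15, beta=51/5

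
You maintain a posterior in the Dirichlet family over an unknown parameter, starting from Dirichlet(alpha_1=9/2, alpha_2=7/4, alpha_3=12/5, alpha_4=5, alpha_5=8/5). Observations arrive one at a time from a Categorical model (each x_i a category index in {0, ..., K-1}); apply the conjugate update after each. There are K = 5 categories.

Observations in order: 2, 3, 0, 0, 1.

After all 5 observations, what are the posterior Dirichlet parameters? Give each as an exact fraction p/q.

obs 1: x=2 → posterior Dirichlet(9/2, 7/4, 17/5, 5, 8/5)
obs 2: x=3 → posterior Dirichlet(9/2, 7/4, 17/5, 6, 8/5)
obs 3: x=0 → posterior Dirichlet(11/2, 7/4, 17/5, 6, 8/5)
obs 4: x=0 → posterior Dirichlet(13/2, 7/4, 17/5, 6, 8/5)
obs 5: x=1 → posterior Dirichlet(13/2, 11/4, 17/5, 6, 8/5)

alpha_1=13/2, alpha_2=11/4, alpha_3=17/5, alpha_4=6, alpha_5=8/5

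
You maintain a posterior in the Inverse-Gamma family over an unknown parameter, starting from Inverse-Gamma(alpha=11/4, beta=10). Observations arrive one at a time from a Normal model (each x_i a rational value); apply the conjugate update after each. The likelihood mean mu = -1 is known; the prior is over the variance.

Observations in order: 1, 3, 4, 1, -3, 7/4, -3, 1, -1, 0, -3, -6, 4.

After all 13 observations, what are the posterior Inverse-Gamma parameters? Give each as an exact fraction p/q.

obs 1: x=1 → posterior Inverse-Gamma(13/4, 12)
obs 2: x=3 → posterior Inverse-Gamma(15/4, 20)
obs 3: x=4 → posterior Inverse-Gamma(17/4, 65/2)
obs 4: x=1 → posterior Inverse-Gamma(19/4, 69/2)
obs 5: x=-3 → posterior Inverse-Gamma(21/4, 73/2)
obs 6: x=7/4 → posterior Inverse-Gamma(23/4, 1289/32)
obs 7: x=-3 → posterior Inverse-Gamma(25/4, 1353/32)
obs 8: x=1 → posterior Inverse-Gamma(27/4, 1417/32)
obs 9: x=-1 → posterior Inverse-Gamma(29/4, 1417/32)
obs 10: x=0 → posterior Inverse-Gamma(31/4, 1433/32)
obs 11: x=-3 → posterior Inverse-Gamma(33/4, 1497/32)
obs 12: x=-6 → posterior Inverse-Gamma(35/4, 1897/32)
obs 13: x=4 → posterior Inverse-Gamma(37/4, 2297/32)

alpha=37/4, beta=2297/32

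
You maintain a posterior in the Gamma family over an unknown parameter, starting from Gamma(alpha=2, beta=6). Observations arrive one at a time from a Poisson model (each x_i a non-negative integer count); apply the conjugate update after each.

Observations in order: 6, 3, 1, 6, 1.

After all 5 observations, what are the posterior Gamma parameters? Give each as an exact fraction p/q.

alpha=19, beta=11

obs 1: x=6 → posterior Gamma(8, 7)
obs 2: x=3 → posterior Gamma(11, 8)
obs 3: x=1 → posterior Gamma(12, 9)
obs 4: x=6 → posterior Gamma(18, 10)
obs 5: x=1 → posterior Gamma(19, 11)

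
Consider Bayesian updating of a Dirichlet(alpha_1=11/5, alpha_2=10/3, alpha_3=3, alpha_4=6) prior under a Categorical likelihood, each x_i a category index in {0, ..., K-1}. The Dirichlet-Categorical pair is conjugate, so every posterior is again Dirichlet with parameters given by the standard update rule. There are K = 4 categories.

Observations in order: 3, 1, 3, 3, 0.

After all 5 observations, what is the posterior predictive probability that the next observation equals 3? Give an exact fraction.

135/293

obs 1: x=3 → posterior Dirichlet(11/5, 10/3, 3, 7)
obs 2: x=1 → posterior Dirichlet(11/5, 13/3, 3, 7)
obs 3: x=3 → posterior Dirichlet(11/5, 13/3, 3, 8)
obs 4: x=3 → posterior Dirichlet(11/5, 13/3, 3, 9)
obs 5: x=0 → posterior Dirichlet(16/5, 13/3, 3, 9)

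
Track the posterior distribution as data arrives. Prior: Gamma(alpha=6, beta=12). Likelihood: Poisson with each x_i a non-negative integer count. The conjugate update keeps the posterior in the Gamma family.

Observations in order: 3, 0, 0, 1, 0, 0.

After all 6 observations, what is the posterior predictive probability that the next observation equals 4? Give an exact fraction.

2552884067036160/799006685782884121

obs 1: x=3 → posterior Gamma(9, 13)
obs 2: x=0 → posterior Gamma(9, 14)
obs 3: x=0 → posterior Gamma(9, 15)
obs 4: x=1 → posterior Gamma(10, 16)
obs 5: x=0 → posterior Gamma(10, 17)
obs 6: x=0 → posterior Gamma(10, 18)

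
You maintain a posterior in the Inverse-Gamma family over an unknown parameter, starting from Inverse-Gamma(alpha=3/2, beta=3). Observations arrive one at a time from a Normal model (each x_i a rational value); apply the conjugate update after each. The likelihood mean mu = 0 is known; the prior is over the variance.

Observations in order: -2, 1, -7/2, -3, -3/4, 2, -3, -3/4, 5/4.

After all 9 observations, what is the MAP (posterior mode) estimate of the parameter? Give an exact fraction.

obs 1: x=-2 → posterior Inverse-Gamma(2, 5)
obs 2: x=1 → posterior Inverse-Gamma(5/2, 11/2)
obs 3: x=-7/2 → posterior Inverse-Gamma(3, 93/8)
obs 4: x=-3 → posterior Inverse-Gamma(7/2, 129/8)
obs 5: x=-3/4 → posterior Inverse-Gamma(4, 525/32)
obs 6: x=2 → posterior Inverse-Gamma(9/2, 589/32)
obs 7: x=-3 → posterior Inverse-Gamma(5, 733/32)
obs 8: x=-3/4 → posterior Inverse-Gamma(11/2, 371/16)
obs 9: x=5/4 → posterior Inverse-Gamma(6, 767/32)

767/224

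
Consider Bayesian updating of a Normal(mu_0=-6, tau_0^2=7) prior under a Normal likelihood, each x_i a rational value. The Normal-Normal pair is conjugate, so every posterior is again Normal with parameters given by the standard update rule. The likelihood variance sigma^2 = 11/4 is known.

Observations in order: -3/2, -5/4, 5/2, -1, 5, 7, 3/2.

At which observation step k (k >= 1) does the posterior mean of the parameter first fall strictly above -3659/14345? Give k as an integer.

obs 1: x=-3/2 → posterior Normal(-36/13, 77/39)
obs 2: x=-5/4 → posterior Normal(-143/67, 77/67)
obs 3: x=5/2 → posterior Normal(-73/95, 77/95)
obs 4: x=-1 → posterior Normal(-101/123, 77/123)
obs 5: x=5 → posterior Normal(39/151, 77/151)
obs 6: x=7 → posterior Normal(235/179, 77/179)
obs 7: x=3/2 → posterior Normal(277/207, 77/207)

k = 5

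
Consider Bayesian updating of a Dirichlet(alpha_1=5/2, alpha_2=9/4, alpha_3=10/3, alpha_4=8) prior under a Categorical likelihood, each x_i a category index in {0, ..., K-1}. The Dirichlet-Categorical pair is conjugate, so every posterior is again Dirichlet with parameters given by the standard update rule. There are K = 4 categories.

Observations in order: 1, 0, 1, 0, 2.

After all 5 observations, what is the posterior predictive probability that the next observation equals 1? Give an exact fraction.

obs 1: x=1 → posterior Dirichlet(5/2, 13/4, 10/3, 8)
obs 2: x=0 → posterior Dirichlet(7/2, 13/4, 10/3, 8)
obs 3: x=1 → posterior Dirichlet(7/2, 17/4, 10/3, 8)
obs 4: x=0 → posterior Dirichlet(9/2, 17/4, 10/3, 8)
obs 5: x=2 → posterior Dirichlet(9/2, 17/4, 13/3, 8)

51/253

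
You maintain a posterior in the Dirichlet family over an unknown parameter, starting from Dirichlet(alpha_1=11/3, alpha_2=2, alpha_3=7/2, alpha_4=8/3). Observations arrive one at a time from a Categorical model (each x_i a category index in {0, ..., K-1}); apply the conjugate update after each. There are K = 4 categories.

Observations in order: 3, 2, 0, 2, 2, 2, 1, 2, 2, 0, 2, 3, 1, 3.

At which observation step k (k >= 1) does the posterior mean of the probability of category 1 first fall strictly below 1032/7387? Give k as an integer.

k = 3

obs 1: x=3 → posterior Dirichlet(11/3, 2, 7/2, 11/3)
obs 2: x=2 → posterior Dirichlet(11/3, 2, 9/2, 11/3)
obs 3: x=0 → posterior Dirichlet(14/3, 2, 9/2, 11/3)
obs 4: x=2 → posterior Dirichlet(14/3, 2, 11/2, 11/3)
obs 5: x=2 → posterior Dirichlet(14/3, 2, 13/2, 11/3)
obs 6: x=2 → posterior Dirichlet(14/3, 2, 15/2, 11/3)
obs 7: x=1 → posterior Dirichlet(14/3, 3, 15/2, 11/3)
obs 8: x=2 → posterior Dirichlet(14/3, 3, 17/2, 11/3)
obs 9: x=2 → posterior Dirichlet(14/3, 3, 19/2, 11/3)
obs 10: x=0 → posterior Dirichlet(17/3, 3, 19/2, 11/3)
obs 11: x=2 → posterior Dirichlet(17/3, 3, 21/2, 11/3)
obs 12: x=3 → posterior Dirichlet(17/3, 3, 21/2, 14/3)
obs 13: x=1 → posterior Dirichlet(17/3, 4, 21/2, 14/3)
obs 14: x=3 → posterior Dirichlet(17/3, 4, 21/2, 17/3)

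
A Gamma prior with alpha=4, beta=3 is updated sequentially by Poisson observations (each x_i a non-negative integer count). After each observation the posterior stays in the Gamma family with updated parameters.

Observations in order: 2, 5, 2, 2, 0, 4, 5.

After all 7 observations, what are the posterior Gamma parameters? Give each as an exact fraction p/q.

obs 1: x=2 → posterior Gamma(6, 4)
obs 2: x=5 → posterior Gamma(11, 5)
obs 3: x=2 → posterior Gamma(13, 6)
obs 4: x=2 → posterior Gamma(15, 7)
obs 5: x=0 → posterior Gamma(15, 8)
obs 6: x=4 → posterior Gamma(19, 9)
obs 7: x=5 → posterior Gamma(24, 10)

alpha=24, beta=10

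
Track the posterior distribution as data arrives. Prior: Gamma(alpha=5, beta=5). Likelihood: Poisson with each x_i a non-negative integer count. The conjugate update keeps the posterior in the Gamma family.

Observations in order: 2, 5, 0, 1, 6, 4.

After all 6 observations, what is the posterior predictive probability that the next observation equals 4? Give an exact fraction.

6693341068332899357542819225/68685275983729689331293487104

obs 1: x=2 → posterior Gamma(7, 6)
obs 2: x=5 → posterior Gamma(12, 7)
obs 3: x=0 → posterior Gamma(12, 8)
obs 4: x=1 → posterior Gamma(13, 9)
obs 5: x=6 → posterior Gamma(19, 10)
obs 6: x=4 → posterior Gamma(23, 11)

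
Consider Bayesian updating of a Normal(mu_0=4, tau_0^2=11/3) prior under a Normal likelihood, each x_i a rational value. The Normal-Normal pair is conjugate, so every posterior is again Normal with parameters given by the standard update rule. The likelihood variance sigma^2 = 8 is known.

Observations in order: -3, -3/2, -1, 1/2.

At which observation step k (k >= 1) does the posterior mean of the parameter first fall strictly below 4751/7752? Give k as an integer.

k = 4

obs 1: x=-3 → posterior Normal(9/5, 88/35)
obs 2: x=-3/2 → posterior Normal(93/92, 44/23)
obs 3: x=-1 → posterior Normal(71/114, 88/57)
obs 4: x=1/2 → posterior Normal(41/68, 22/17)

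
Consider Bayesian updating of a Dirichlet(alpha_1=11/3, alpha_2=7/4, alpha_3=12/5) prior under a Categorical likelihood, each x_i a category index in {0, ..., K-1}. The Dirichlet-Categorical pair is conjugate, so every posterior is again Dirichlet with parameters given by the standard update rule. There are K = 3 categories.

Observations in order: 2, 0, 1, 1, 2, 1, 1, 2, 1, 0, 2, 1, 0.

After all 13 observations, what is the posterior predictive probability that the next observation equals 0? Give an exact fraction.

obs 1: x=2 → posterior Dirichlet(11/3, 7/4, 17/5)
obs 2: x=0 → posterior Dirichlet(14/3, 7/4, 17/5)
obs 3: x=1 → posterior Dirichlet(14/3, 11/4, 17/5)
obs 4: x=1 → posterior Dirichlet(14/3, 15/4, 17/5)
obs 5: x=2 → posterior Dirichlet(14/3, 15/4, 22/5)
obs 6: x=1 → posterior Dirichlet(14/3, 19/4, 22/5)
obs 7: x=1 → posterior Dirichlet(14/3, 23/4, 22/5)
obs 8: x=2 → posterior Dirichlet(14/3, 23/4, 27/5)
obs 9: x=1 → posterior Dirichlet(14/3, 27/4, 27/5)
obs 10: x=0 → posterior Dirichlet(17/3, 27/4, 27/5)
obs 11: x=2 → posterior Dirichlet(17/3, 27/4, 32/5)
obs 12: x=1 → posterior Dirichlet(17/3, 31/4, 32/5)
obs 13: x=0 → posterior Dirichlet(20/3, 31/4, 32/5)

400/1249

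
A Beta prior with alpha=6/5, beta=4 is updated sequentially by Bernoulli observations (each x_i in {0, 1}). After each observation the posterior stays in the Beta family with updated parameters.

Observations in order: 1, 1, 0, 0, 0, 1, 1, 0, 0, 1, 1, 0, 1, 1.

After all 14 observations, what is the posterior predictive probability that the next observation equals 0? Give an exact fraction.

25/48

obs 1: x=1 → posterior Beta(11/5, 4)
obs 2: x=1 → posterior Beta(16/5, 4)
obs 3: x=0 → posterior Beta(16/5, 5)
obs 4: x=0 → posterior Beta(16/5, 6)
obs 5: x=0 → posterior Beta(16/5, 7)
obs 6: x=1 → posterior Beta(21/5, 7)
obs 7: x=1 → posterior Beta(26/5, 7)
obs 8: x=0 → posterior Beta(26/5, 8)
obs 9: x=0 → posterior Beta(26/5, 9)
obs 10: x=1 → posterior Beta(31/5, 9)
obs 11: x=1 → posterior Beta(36/5, 9)
obs 12: x=0 → posterior Beta(36/5, 10)
obs 13: x=1 → posterior Beta(41/5, 10)
obs 14: x=1 → posterior Beta(46/5, 10)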